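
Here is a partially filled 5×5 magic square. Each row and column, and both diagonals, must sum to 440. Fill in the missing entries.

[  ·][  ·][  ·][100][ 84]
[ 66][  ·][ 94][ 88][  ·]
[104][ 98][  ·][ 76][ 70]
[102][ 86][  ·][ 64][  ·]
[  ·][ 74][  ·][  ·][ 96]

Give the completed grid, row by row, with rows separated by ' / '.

78 72 106 100 84 / 66 110 94 88 82 / 104 98 92 76 70 / 102 86 80 64 108 / 90 74 68 112 96

From row 3, 440 − (104 + 98 + 76 + 70) gives (3,3) = 92.
From column 4, 440 − (100 + 88 + 76 + 64) gives (5,4) = 112.
Anti-diagonal needs 440; the known cells sum to 350, so (5,1) = 90.
Row 5: 90 + 74 + 112 + 96 + ? = 440, so (5,3) = 68.
From column 1, 440 − (66 + 104 + 102 + 90) gives (1,1) = 78.
Using main diagonal: 78 + 92 + 64 + 96 + ? → (2,2) = 440 − 330 = 110.
Row 2 must total 440; the given cells sum to 358, so (2,5) = 82.
Using column 2: 110 + 98 + 86 + 74 + ? → (1,2) = 440 − 368 = 72.
Column 5: 84 + 82 + 70 + 96 + ? = 440, so (4,5) = 108.
Using row 1: 78 + 72 + 100 + 84 + ? → (1,3) = 440 − 334 = 106.
Row 4 must total 440; the given cells sum to 360, so (4,3) = 80.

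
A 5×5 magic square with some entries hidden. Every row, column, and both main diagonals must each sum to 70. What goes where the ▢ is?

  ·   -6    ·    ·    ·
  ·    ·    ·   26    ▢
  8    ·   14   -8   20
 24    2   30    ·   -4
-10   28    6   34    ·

From row 3, 70 − (8 + 14 + (-8) + 20) gives (3,2) = 36.
From row 4, 70 − (24 + 2 + 30 + (-4)) gives (4,4) = 18.
Row 5 must total 70; the given cells sum to 58, so (5,5) = 12.
From column 2, 70 − (-6 + 36 + 2 + 28) gives (2,2) = 10.
From column 4, 70 − (26 + (-8) + 18 + 34) gives (1,4) = 0.
Using main diagonal: 10 + 14 + 18 + 12 + ? → (1,1) = 70 − 54 = 16.
The remaining cell in anti-diagonal is (1,5) = 70 − 32 = 38.
Row 1 needs 70; the known cells sum to 48, so (1,3) = 22.
Using column 1: 16 + 8 + 24 + (-10) + ? → (2,1) = 70 − 38 = 32.
Column 3 needs 70; the known cells sum to 72, so (2,3) = -2.
Column 5 must total 70; the given cells sum to 66, so (2,5) = 4.

4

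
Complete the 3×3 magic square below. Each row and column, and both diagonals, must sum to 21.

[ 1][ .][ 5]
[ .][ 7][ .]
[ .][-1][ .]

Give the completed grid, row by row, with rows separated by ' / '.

1 15 5 / 11 7 3 / 9 -1 13

Row 1: 1 + 5 + ? = 21, so (1,2) = 15.
From main diagonal, 21 − (1 + 7) gives (3,3) = 13.
From anti-diagonal, 21 − (5 + 7) gives (3,1) = 9.
Column 1 must total 21; the given cells sum to 10, so (2,1) = 11.
From column 3, 21 − (5 + 13) gives (2,3) = 3.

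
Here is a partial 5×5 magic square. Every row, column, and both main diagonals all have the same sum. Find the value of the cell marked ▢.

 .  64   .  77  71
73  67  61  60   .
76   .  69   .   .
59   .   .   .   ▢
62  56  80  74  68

65

Row 5 is complete and sums to 340; that is the magic constant.
From row 2, 340 − (73 + 67 + 61 + 60) gives (2,5) = 79.
Column 1 needs 340; the known cells sum to 270, so (1,1) = 70.
The remaining cell in main diagonal is (4,4) = 340 − 274 = 66.
From anti-diagonal, 340 − (71 + 60 + 69 + 62) gives (4,2) = 78.
Row 1 needs 340; the known cells sum to 282, so (1,3) = 58.
Column 2 needs 340; the known cells sum to 265, so (3,2) = 75.
The remaining cell in column 3 is (4,3) = 340 − 268 = 72.
The remaining cell in column 4 is (3,4) = 340 − 277 = 63.
Row 3: 76 + 75 + 69 + 63 + ? = 340, so (3,5) = 57.
Row 4 needs 340; the known cells sum to 275, so (4,5) = 65.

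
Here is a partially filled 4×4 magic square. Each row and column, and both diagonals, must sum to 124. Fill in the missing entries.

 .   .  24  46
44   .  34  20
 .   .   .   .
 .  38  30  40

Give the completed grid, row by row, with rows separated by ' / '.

Row 2 needs 124; the known cells sum to 98, so (2,2) = 26.
Row 4 needs 124; the known cells sum to 108, so (4,1) = 16.
Column 3 must total 124; the given cells sum to 88, so (3,3) = 36.
Column 4: 46 + 20 + 40 + ? = 124, so (3,4) = 18.
From main diagonal, 124 − (26 + 36 + 40) gives (1,1) = 22.
Anti-diagonal must total 124; the given cells sum to 96, so (3,2) = 28.
Row 1 needs 124; the known cells sum to 92, so (1,2) = 32.
Using row 3: 28 + 36 + 18 + ? → (3,1) = 124 − 82 = 42.

22 32 24 46 / 44 26 34 20 / 42 28 36 18 / 16 38 30 40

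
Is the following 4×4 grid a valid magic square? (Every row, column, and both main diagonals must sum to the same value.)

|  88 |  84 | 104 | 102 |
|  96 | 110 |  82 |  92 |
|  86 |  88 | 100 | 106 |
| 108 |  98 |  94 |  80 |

No — row 3 sums to 380 but row 1 sums to 378.

Row 1: 88 + 84 + 104 + 102 = 378.
Row 2: 96 + 110 + 82 + 92 = 380.
Row 3: 86 + 88 + 100 + 106 = 380.
Row 4: 108 + 98 + 94 + 80 = 380.
Column 1: 88 + 96 + 86 + 108 = 378.
Column 2: 84 + 110 + 88 + 98 = 380.
Column 3: 104 + 82 + 100 + 94 = 380.
Column 4: 102 + 92 + 106 + 80 = 380.
Main diagonal: 88 + 110 + 100 + 80 = 378.
Anti-diagonal: 102 + 82 + 88 + 108 = 380.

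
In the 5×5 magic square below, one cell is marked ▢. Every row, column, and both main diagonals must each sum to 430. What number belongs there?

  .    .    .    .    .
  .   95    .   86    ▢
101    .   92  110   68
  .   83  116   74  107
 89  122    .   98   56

119

Row 3 must total 430; the given cells sum to 371, so (3,2) = 59.
From row 4, 430 − (83 + 116 + 74 + 107) gives (4,1) = 50.
From row 5, 430 − (89 + 122 + 98 + 56) gives (5,3) = 65.
Column 2 must total 430; the given cells sum to 359, so (1,2) = 71.
From column 4, 430 − (86 + 110 + 74 + 98) gives (1,4) = 62.
The remaining cell in main diagonal is (1,1) = 430 − 317 = 113.
Anti-diagonal: 86 + 92 + 83 + 89 + ? = 430, so (1,5) = 80.
Row 1 needs 430; the known cells sum to 326, so (1,3) = 104.
Column 1: 113 + 101 + 50 + 89 + ? = 430, so (2,1) = 77.
From column 3, 430 − (104 + 92 + 116 + 65) gives (2,3) = 53.
Using column 5: 80 + 68 + 107 + 56 + ? → (2,5) = 430 − 311 = 119.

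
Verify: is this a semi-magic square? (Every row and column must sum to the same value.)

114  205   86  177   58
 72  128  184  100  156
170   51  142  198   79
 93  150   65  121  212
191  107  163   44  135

Row 1: 114 + 205 + 86 + 177 + 58 = 640.
Row 2: 72 + 128 + 184 + 100 + 156 = 640.
Row 3: 170 + 51 + 142 + 198 + 79 = 640.
Row 4: 93 + 150 + 65 + 121 + 212 = 641.
Row 5: 191 + 107 + 163 + 44 + 135 = 640.
Column 1: 114 + 72 + 170 + 93 + 191 = 640.
Column 2: 205 + 128 + 51 + 150 + 107 = 641.
Column 3: 86 + 184 + 142 + 65 + 163 = 640.
Column 4: 177 + 100 + 198 + 121 + 44 = 640.
Column 5: 58 + 156 + 79 + 212 + 135 = 640.

No — column 2 sums to 641 but column 1 sums to 640.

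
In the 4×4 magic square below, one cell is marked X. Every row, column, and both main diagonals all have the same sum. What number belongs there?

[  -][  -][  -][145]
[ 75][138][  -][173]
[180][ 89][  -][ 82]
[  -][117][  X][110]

Column 4 is complete and sums to 510; that is the magic constant.
Row 2: 75 + 138 + 173 + ? = 510, so (2,3) = 124.
Row 3 needs 510; the known cells sum to 351, so (3,3) = 159.
The remaining cell in column 2 is (1,2) = 510 − 344 = 166.
Main diagonal must total 510; the given cells sum to 407, so (1,1) = 103.
The remaining cell in anti-diagonal is (4,1) = 510 − 358 = 152.
Using row 1: 103 + 166 + 145 + ? → (1,3) = 510 − 414 = 96.
Row 4 needs 510; the known cells sum to 379, so (4,3) = 131.

131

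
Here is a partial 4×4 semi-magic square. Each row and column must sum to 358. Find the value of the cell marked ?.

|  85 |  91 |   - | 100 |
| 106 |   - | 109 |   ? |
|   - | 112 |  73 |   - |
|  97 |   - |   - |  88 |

Row 1 must total 358; the given cells sum to 276, so (1,3) = 82.
The remaining cell in column 1 is (3,1) = 358 − 288 = 70.
Column 3 needs 358; the known cells sum to 264, so (4,3) = 94.
Row 3: 70 + 112 + 73 + ? = 358, so (3,4) = 103.
Row 4 needs 358; the known cells sum to 279, so (4,2) = 79.
Using column 2: 91 + 112 + 79 + ? → (2,2) = 358 − 282 = 76.
Column 4: 100 + 103 + 88 + ? = 358, so (2,4) = 67.

67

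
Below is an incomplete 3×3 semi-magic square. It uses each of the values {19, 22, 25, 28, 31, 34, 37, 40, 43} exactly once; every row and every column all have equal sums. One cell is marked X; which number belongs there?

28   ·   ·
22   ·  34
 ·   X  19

The 9 entries sum to 279, so each line sums to 279/3 = 93.
The remaining cell in row 2 is (2,2) = 93 − 56 = 37.
Column 1 needs 93; the known cells sum to 50, so (3,1) = 43.
From column 3, 93 − (34 + 19) gives (1,3) = 40.
Using row 1: 28 + 40 + ? → (1,2) = 93 − 68 = 25.
From row 3, 93 − (43 + 19) gives (3,2) = 31.

31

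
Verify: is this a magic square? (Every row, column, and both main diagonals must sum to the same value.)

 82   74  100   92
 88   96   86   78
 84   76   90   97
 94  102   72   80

Row 1: 82 + 74 + 100 + 92 = 348.
Row 2: 88 + 96 + 86 + 78 = 348.
Row 3: 84 + 76 + 90 + 97 = 347.
Row 4: 94 + 102 + 72 + 80 = 348.
Column 1: 82 + 88 + 84 + 94 = 348.
Column 2: 74 + 96 + 76 + 102 = 348.
Column 3: 100 + 86 + 90 + 72 = 348.
Column 4: 92 + 78 + 97 + 80 = 347.
Main diagonal: 82 + 96 + 90 + 80 = 348.
Anti-diagonal: 92 + 86 + 76 + 94 = 348.

No — column 4 sums to 347 but column 2 sums to 348.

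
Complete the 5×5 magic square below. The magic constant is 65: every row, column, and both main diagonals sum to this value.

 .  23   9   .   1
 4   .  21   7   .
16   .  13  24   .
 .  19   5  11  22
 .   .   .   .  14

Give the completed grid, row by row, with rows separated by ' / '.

12 23 9 20 1 / 4 15 21 7 18 / 16 2 13 24 10 / 8 19 5 11 22 / 25 6 17 3 14

Row 4 must total 65; the given cells sum to 57, so (4,1) = 8.
Column 3 needs 65; the known cells sum to 48, so (5,3) = 17.
From anti-diagonal, 65 − (1 + 7 + 13 + 19) gives (5,1) = 25.
From column 1, 65 − (4 + 16 + 8 + 25) gives (1,1) = 12.
From main diagonal, 65 − (12 + 13 + 11 + 14) gives (2,2) = 15.
Row 1 must total 65; the given cells sum to 45, so (1,4) = 20.
The remaining cell in row 2 is (2,5) = 65 − 47 = 18.
From column 4, 65 − (20 + 7 + 24 + 11) gives (5,4) = 3.
From column 5, 65 − (1 + 18 + 22 + 14) gives (3,5) = 10.
Row 3 needs 65; the known cells sum to 63, so (3,2) = 2.
Row 5 must total 65; the given cells sum to 59, so (5,2) = 6.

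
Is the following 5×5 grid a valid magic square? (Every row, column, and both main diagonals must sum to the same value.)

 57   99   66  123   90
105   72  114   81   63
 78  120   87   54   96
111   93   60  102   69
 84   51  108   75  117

Row 1: 57 + 99 + 66 + 123 + 90 = 435.
Row 2: 105 + 72 + 114 + 81 + 63 = 435.
Row 3: 78 + 120 + 87 + 54 + 96 = 435.
Row 4: 111 + 93 + 60 + 102 + 69 = 435.
Row 5: 84 + 51 + 108 + 75 + 117 = 435.
Column 1: 57 + 105 + 78 + 111 + 84 = 435.
Column 2: 99 + 72 + 120 + 93 + 51 = 435.
Column 3: 66 + 114 + 87 + 60 + 108 = 435.
Column 4: 123 + 81 + 54 + 102 + 75 = 435.
Column 5: 90 + 63 + 96 + 69 + 117 = 435.
Main diagonal: 57 + 72 + 87 + 102 + 117 = 435.
Anti-diagonal: 90 + 81 + 87 + 93 + 84 = 435.
All lines sum to 435.

Yes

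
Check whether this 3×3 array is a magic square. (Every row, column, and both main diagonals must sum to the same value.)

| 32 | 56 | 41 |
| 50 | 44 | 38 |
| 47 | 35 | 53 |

Row 1: 32 + 56 + 41 = 129.
Row 2: 50 + 44 + 38 = 132.
Row 3: 47 + 35 + 53 = 135.
Column 1: 32 + 50 + 47 = 129.
Column 2: 56 + 44 + 35 = 135.
Column 3: 41 + 38 + 53 = 132.
Main diagonal: 32 + 44 + 53 = 129.
Anti-diagonal: 41 + 44 + 47 = 132.

No — row 2 sums to 132 but row 1 sums to 129.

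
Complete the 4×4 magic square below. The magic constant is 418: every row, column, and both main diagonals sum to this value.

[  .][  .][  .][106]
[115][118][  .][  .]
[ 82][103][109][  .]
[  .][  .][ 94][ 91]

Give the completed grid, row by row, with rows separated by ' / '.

Row 3 needs 418; the known cells sum to 294, so (3,4) = 124.
Using column 4: 106 + 124 + 91 + ? → (2,4) = 418 − 321 = 97.
The remaining cell in main diagonal is (1,1) = 418 − 318 = 100.
Row 2: 115 + 118 + 97 + ? = 418, so (2,3) = 88.
Column 1 needs 418; the known cells sum to 297, so (4,1) = 121.
The remaining cell in column 3 is (1,3) = 418 − 291 = 127.
Using row 1: 100 + 127 + 106 + ? → (1,2) = 418 − 333 = 85.
Row 4 must total 418; the given cells sum to 306, so (4,2) = 112.

100 85 127 106 / 115 118 88 97 / 82 103 109 124 / 121 112 94 91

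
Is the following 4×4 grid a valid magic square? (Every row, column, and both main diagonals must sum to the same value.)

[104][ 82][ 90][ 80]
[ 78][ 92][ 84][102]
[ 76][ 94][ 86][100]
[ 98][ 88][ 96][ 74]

Yes

Row 1: 104 + 82 + 90 + 80 = 356.
Row 2: 78 + 92 + 84 + 102 = 356.
Row 3: 76 + 94 + 86 + 100 = 356.
Row 4: 98 + 88 + 96 + 74 = 356.
Column 1: 104 + 78 + 76 + 98 = 356.
Column 2: 82 + 92 + 94 + 88 = 356.
Column 3: 90 + 84 + 86 + 96 = 356.
Column 4: 80 + 102 + 100 + 74 = 356.
Main diagonal: 104 + 92 + 86 + 74 = 356.
Anti-diagonal: 80 + 84 + 94 + 98 = 356.
All lines sum to 356.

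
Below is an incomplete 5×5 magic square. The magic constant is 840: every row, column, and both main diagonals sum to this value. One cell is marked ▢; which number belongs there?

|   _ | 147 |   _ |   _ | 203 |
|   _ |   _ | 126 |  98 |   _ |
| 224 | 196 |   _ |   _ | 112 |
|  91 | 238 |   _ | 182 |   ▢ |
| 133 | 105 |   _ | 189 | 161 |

Using row 5: 133 + 105 + 189 + 161 + ? → (5,3) = 840 − 588 = 252.
Column 2: 147 + 196 + 238 + 105 + ? = 840, so (2,2) = 154.
Anti-diagonal needs 840; the known cells sum to 672, so (3,3) = 168.
Using row 3: 224 + 196 + 168 + 112 + ? → (3,4) = 840 − 700 = 140.
Column 4: 98 + 140 + 182 + 189 + ? = 840, so (1,4) = 231.
Main diagonal needs 840; the known cells sum to 665, so (1,1) = 175.
Using row 1: 175 + 147 + 231 + 203 + ? → (1,3) = 840 − 756 = 84.
Column 1 needs 840; the known cells sum to 623, so (2,1) = 217.
Using column 3: 84 + 126 + 168 + 252 + ? → (4,3) = 840 − 630 = 210.
The remaining cell in row 2 is (2,5) = 840 − 595 = 245.
Row 4 needs 840; the known cells sum to 721, so (4,5) = 119.

119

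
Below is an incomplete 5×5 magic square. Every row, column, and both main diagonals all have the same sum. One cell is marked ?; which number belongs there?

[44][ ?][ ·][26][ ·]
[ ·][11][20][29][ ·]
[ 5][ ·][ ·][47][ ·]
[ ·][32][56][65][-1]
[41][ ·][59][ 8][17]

Column 4 is complete and sums to 175; that is the magic constant.
The remaining cell in row 4 is (4,1) = 175 − 152 = 23.
The remaining cell in row 5 is (5,2) = 175 − 125 = 50.
Using column 1: 44 + 5 + 23 + 41 + ? → (2,1) = 175 − 113 = 62.
From main diagonal, 175 − (44 + 11 + 65 + 17) gives (3,3) = 38.
Anti-diagonal: 29 + 38 + 32 + 41 + ? = 175, so (1,5) = 35.
Row 2: 62 + 11 + 20 + 29 + ? = 175, so (2,5) = 53.
Column 3 needs 175; the known cells sum to 173, so (1,3) = 2.
From column 5, 175 − (35 + 53 + (-1) + 17) gives (3,5) = 71.
Row 1: 44 + 2 + 26 + 35 + ? = 175, so (1,2) = 68.

68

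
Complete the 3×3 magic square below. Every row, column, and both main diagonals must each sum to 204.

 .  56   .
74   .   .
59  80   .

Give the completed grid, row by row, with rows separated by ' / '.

Row 3 needs 204; the known cells sum to 139, so (3,3) = 65.
The remaining cell in column 1 is (1,1) = 204 − 133 = 71.
Column 2 must total 204; the given cells sum to 136, so (2,2) = 68.
Anti-diagonal must total 204; the given cells sum to 127, so (1,3) = 77.
Using row 2: 74 + 68 + ? → (2,3) = 204 − 142 = 62.

71 56 77 / 74 68 62 / 59 80 65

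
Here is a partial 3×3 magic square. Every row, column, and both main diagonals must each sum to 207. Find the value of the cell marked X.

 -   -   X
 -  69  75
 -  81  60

72

Row 2: 69 + 75 + ? = 207, so (2,1) = 63.
The remaining cell in row 3 is (3,1) = 207 − 141 = 66.
Column 1 must total 207; the given cells sum to 129, so (1,1) = 78.
Column 2 needs 207; the known cells sum to 150, so (1,2) = 57.
Column 3 must total 207; the given cells sum to 135, so (1,3) = 72.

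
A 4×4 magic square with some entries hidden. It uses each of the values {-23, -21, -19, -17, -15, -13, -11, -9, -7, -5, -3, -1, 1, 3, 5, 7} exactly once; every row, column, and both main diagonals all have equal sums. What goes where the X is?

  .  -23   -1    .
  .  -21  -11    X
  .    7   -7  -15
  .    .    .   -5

The 16 entries sum to -128, so each line sums to -128/4 = -32.
Row 3: 7 + (-7) + (-15) + ? = -32, so (3,1) = -17.
Using column 2: -23 + (-21) + 7 + ? → (4,2) = -32 − (-37) = 5.
Column 3: -1 + (-11) + (-7) + ? = -32, so (4,3) = -13.
From main diagonal, -32 − (-21 + (-7) + (-5)) gives (1,1) = 1.
Row 1: 1 + (-23) + (-1) + ? = -32, so (1,4) = -9.
Using row 4: 5 + (-13) + (-5) + ? → (4,1) = -32 − (-13) = -19.
Column 1 must total -32; the given cells sum to -35, so (2,1) = 3.
From column 4, -32 − (-9 + (-15) + (-5)) gives (2,4) = -3.

-3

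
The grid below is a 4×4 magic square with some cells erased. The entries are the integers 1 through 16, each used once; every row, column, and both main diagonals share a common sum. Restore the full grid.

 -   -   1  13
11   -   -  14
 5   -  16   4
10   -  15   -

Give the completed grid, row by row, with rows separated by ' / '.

8 12 1 13 / 11 7 2 14 / 5 9 16 4 / 10 6 15 3

The entries are 1 through 16, which sum to 136, so each line sums to 136/4 = 34.
From row 3, 34 − (5 + 16 + 4) gives (3,2) = 9.
Column 1 needs 34; the known cells sum to 26, so (1,1) = 8.
The remaining cell in column 3 is (2,3) = 34 − 32 = 2.
From column 4, 34 − (13 + 14 + 4) gives (4,4) = 3.
Using main diagonal: 8 + 16 + 3 + ? → (2,2) = 34 − 27 = 7.
The remaining cell in row 1 is (1,2) = 34 − 22 = 12.
Row 4: 10 + 15 + 3 + ? = 34, so (4,2) = 6.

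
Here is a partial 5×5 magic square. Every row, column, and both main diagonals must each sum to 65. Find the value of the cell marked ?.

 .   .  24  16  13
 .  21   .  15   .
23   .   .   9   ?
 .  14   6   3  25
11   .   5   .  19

1

From row 4, 65 − (14 + 6 + 3 + 25) gives (4,1) = 17.
The remaining cell in column 4 is (5,4) = 65 − 43 = 22.
Anti-diagonal: 13 + 15 + 14 + 11 + ? = 65, so (3,3) = 12.
The remaining cell in row 5 is (5,2) = 65 − 57 = 8.
Using column 3: 24 + 12 + 6 + 5 + ? → (2,3) = 65 − 47 = 18.
From main diagonal, 65 − (21 + 12 + 3 + 19) gives (1,1) = 10.
Using row 1: 10 + 24 + 16 + 13 + ? → (1,2) = 65 − 63 = 2.
The remaining cell in column 1 is (2,1) = 65 − 61 = 4.
Column 2 must total 65; the given cells sum to 45, so (3,2) = 20.
Using row 2: 4 + 21 + 18 + 15 + ? → (2,5) = 65 − 58 = 7.
Row 3 needs 65; the known cells sum to 64, so (3,5) = 1.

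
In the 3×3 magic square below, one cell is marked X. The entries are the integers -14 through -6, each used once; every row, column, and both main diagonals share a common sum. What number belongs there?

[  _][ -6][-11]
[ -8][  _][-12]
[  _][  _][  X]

-7

The entries are -14 through -6, which sum to -90, so each line sums to -90/3 = -30.
Row 1 needs -30; the known cells sum to -17, so (1,1) = -13.
Using row 2: -8 + (-12) + ? → (2,2) = -30 − (-20) = -10.
Column 1 must total -30; the given cells sum to -21, so (3,1) = -9.
Using column 2: -6 + (-10) + ? → (3,2) = -30 − (-16) = -14.
Using column 3: -11 + (-12) + ? → (3,3) = -30 − (-23) = -7.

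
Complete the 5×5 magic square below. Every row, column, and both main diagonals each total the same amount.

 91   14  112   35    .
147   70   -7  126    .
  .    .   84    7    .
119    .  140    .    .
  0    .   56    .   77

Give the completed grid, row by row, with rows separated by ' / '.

91 14 112 35 133 / 147 70 -7 126 49 / 28 161 84 7 105 / 119 42 140 63 21 / 0 98 56 154 77

Column 3 is already complete: 112 + -7 + 84 + 140 + 56 = 385, so that is the magic constant.
Using row 1: 91 + 14 + 112 + 35 + ? → (1,5) = 385 − 252 = 133.
The remaining cell in row 2 is (2,5) = 385 − 336 = 49.
Column 1 must total 385; the given cells sum to 357, so (3,1) = 28.
The remaining cell in main diagonal is (4,4) = 385 − 322 = 63.
The remaining cell in anti-diagonal is (4,2) = 385 − 343 = 42.
The remaining cell in row 4 is (4,5) = 385 − 364 = 21.
Column 4: 35 + 126 + 7 + 63 + ? = 385, so (5,4) = 154.
Column 5 needs 385; the known cells sum to 280, so (3,5) = 105.
Row 3 needs 385; the known cells sum to 224, so (3,2) = 161.
Using row 5: 0 + 56 + 154 + 77 + ? → (5,2) = 385 − 287 = 98.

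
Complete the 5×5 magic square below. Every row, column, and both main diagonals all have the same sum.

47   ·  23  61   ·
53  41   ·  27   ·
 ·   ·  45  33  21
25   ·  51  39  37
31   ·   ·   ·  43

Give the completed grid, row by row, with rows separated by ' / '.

47 35 23 61 49 / 53 41 29 27 65 / 59 57 45 33 21 / 25 63 51 39 37 / 31 19 67 55 43

Main diagonal is already complete: 47 + 41 + 45 + 39 + 43 = 215, so that is the magic constant.
Row 4 needs 215; the known cells sum to 152, so (4,2) = 63.
Column 1: 47 + 53 + 25 + 31 + ? = 215, so (3,1) = 59.
The remaining cell in column 4 is (5,4) = 215 − 160 = 55.
From anti-diagonal, 215 − (27 + 45 + 63 + 31) gives (1,5) = 49.
Row 1 must total 215; the given cells sum to 180, so (1,2) = 35.
Row 3: 59 + 45 + 33 + 21 + ? = 215, so (3,2) = 57.
Using column 2: 35 + 41 + 57 + 63 + ? → (5,2) = 215 − 196 = 19.
Column 5 must total 215; the given cells sum to 150, so (2,5) = 65.
Row 2 needs 215; the known cells sum to 186, so (2,3) = 29.
Using row 5: 31 + 19 + 55 + 43 + ? → (5,3) = 215 − 148 = 67.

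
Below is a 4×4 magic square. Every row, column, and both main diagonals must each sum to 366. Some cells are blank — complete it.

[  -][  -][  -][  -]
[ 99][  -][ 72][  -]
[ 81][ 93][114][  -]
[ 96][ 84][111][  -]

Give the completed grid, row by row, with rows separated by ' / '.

90 102 69 105 / 99 87 72 108 / 81 93 114 78 / 96 84 111 75

Row 3 must total 366; the given cells sum to 288, so (3,4) = 78.
Using row 4: 96 + 84 + 111 + ? → (4,4) = 366 − 291 = 75.
Column 1 must total 366; the given cells sum to 276, so (1,1) = 90.
Column 3 needs 366; the known cells sum to 297, so (1,3) = 69.
Main diagonal: 90 + 114 + 75 + ? = 366, so (2,2) = 87.
Anti-diagonal: 72 + 93 + 96 + ? = 366, so (1,4) = 105.
Row 1: 90 + 69 + 105 + ? = 366, so (1,2) = 102.
Row 2 needs 366; the known cells sum to 258, so (2,4) = 108.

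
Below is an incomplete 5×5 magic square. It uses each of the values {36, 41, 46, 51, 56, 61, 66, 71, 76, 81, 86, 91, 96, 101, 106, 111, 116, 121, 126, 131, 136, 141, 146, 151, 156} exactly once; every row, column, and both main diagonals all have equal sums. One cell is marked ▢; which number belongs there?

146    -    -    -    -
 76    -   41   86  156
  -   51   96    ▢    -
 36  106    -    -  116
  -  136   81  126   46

141

The 25 entries sum to 2400, so each line sums to 2400/5 = 480.
Row 2 needs 480; the known cells sum to 359, so (2,2) = 121.
Row 5 needs 480; the known cells sum to 389, so (5,1) = 91.
The remaining cell in column 1 is (3,1) = 480 − 349 = 131.
Column 2 needs 480; the known cells sum to 414, so (1,2) = 66.
From main diagonal, 480 − (146 + 121 + 96 + 46) gives (4,4) = 71.
Anti-diagonal: 86 + 96 + 106 + 91 + ? = 480, so (1,5) = 101.
Row 4 must total 480; the given cells sum to 329, so (4,3) = 151.
From column 3, 480 − (41 + 96 + 151 + 81) gives (1,3) = 111.
Column 5 must total 480; the given cells sum to 419, so (3,5) = 61.
Row 1 needs 480; the known cells sum to 424, so (1,4) = 56.
The remaining cell in row 3 is (3,4) = 480 − 339 = 141.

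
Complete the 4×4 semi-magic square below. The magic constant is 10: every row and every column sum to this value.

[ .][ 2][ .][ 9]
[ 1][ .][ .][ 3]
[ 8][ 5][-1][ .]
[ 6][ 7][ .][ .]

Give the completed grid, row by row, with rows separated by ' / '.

Row 3: 8 + 5 + (-1) + ? = 10, so (3,4) = -2.
From column 1, 10 − (1 + 8 + 6) gives (1,1) = -5.
Column 2 needs 10; the known cells sum to 14, so (2,2) = -4.
Column 4 needs 10; the known cells sum to 10, so (4,4) = 0.
The remaining cell in row 1 is (1,3) = 10 − 6 = 4.
From row 2, 10 − (1 + (-4) + 3) gives (2,3) = 10.
Row 4: 6 + 7 + 0 + ? = 10, so (4,3) = -3.

-5 2 4 9 / 1 -4 10 3 / 8 5 -1 -2 / 6 7 -3 0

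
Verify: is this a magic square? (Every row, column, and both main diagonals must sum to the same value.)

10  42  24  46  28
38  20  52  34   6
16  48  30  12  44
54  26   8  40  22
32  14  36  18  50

Yes

Row 1: 10 + 42 + 24 + 46 + 28 = 150.
Row 2: 38 + 20 + 52 + 34 + 6 = 150.
Row 3: 16 + 48 + 30 + 12 + 44 = 150.
Row 4: 54 + 26 + 8 + 40 + 22 = 150.
Row 5: 32 + 14 + 36 + 18 + 50 = 150.
Column 1: 10 + 38 + 16 + 54 + 32 = 150.
Column 2: 42 + 20 + 48 + 26 + 14 = 150.
Column 3: 24 + 52 + 30 + 8 + 36 = 150.
Column 4: 46 + 34 + 12 + 40 + 18 = 150.
Column 5: 28 + 6 + 44 + 22 + 50 = 150.
Main diagonal: 10 + 20 + 30 + 40 + 50 = 150.
Anti-diagonal: 28 + 34 + 30 + 26 + 32 = 150.
All lines sum to 150.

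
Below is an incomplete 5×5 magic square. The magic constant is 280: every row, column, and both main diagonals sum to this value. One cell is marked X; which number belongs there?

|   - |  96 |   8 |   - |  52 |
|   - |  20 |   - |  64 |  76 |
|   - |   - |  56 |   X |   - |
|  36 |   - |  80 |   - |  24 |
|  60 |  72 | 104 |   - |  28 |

68

Row 5: 60 + 72 + 104 + 28 + ? = 280, so (5,4) = 16.
Column 3: 8 + 56 + 80 + 104 + ? = 280, so (2,3) = 32.
Column 5 needs 280; the known cells sum to 180, so (3,5) = 100.
The remaining cell in anti-diagonal is (4,2) = 280 − 232 = 48.
The remaining cell in row 2 is (2,1) = 280 − 192 = 88.
Using row 4: 36 + 48 + 80 + 24 + ? → (4,4) = 280 − 188 = 92.
Using column 2: 96 + 20 + 48 + 72 + ? → (3,2) = 280 − 236 = 44.
Main diagonal must total 280; the given cells sum to 196, so (1,1) = 84.
Row 1 must total 280; the given cells sum to 240, so (1,4) = 40.
The remaining cell in column 1 is (3,1) = 280 − 268 = 12.
Column 4 must total 280; the given cells sum to 212, so (3,4) = 68.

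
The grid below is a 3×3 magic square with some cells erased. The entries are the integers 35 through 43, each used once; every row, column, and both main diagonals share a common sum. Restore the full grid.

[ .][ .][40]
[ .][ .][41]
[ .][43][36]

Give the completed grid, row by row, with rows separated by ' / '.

The entries are 35 through 43, which sum to 351, so each line sums to 351/3 = 117.
Row 3 must total 117; the given cells sum to 79, so (3,1) = 38.
Anti-diagonal must total 117; the given cells sum to 78, so (2,2) = 39.
Row 2 must total 117; the given cells sum to 80, so (2,1) = 37.
The remaining cell in column 1 is (1,1) = 117 − 75 = 42.
From column 2, 117 − (39 + 43) gives (1,2) = 35.

42 35 40 / 37 39 41 / 38 43 36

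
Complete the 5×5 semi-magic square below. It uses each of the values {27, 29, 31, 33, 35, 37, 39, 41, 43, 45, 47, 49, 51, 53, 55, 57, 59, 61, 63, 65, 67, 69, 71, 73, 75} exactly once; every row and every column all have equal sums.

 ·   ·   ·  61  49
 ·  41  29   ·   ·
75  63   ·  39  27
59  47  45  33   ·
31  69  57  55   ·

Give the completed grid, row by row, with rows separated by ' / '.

37 35 73 61 49 / 53 41 29 67 65 / 75 63 51 39 27 / 59 47 45 33 71 / 31 69 57 55 43

The 25 entries sum to 1275, so each line sums to 1275/5 = 255.
The remaining cell in row 3 is (3,3) = 255 − 204 = 51.
Row 4: 59 + 47 + 45 + 33 + ? = 255, so (4,5) = 71.
The remaining cell in row 5 is (5,5) = 255 − 212 = 43.
Column 2 must total 255; the given cells sum to 220, so (1,2) = 35.
Using column 3: 29 + 51 + 45 + 57 + ? → (1,3) = 255 − 182 = 73.
Column 4 needs 255; the known cells sum to 188, so (2,4) = 67.
Column 5: 49 + 27 + 71 + 43 + ? = 255, so (2,5) = 65.
Row 1 must total 255; the given cells sum to 218, so (1,1) = 37.
Row 2: 41 + 29 + 67 + 65 + ? = 255, so (2,1) = 53.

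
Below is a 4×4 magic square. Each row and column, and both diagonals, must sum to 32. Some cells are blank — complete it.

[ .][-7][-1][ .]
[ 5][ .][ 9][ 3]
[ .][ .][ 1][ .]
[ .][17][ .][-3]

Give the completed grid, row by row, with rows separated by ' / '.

19 -7 -1 21 / 5 15 9 3 / 13 7 1 11 / -5 17 23 -3

Row 2 needs 32; the known cells sum to 17, so (2,2) = 15.
Column 2 must total 32; the given cells sum to 25, so (3,2) = 7.
Using column 3: -1 + 9 + 1 + ? → (4,3) = 32 − 9 = 23.
The remaining cell in main diagonal is (1,1) = 32 − 13 = 19.
Row 1 must total 32; the given cells sum to 11, so (1,4) = 21.
The remaining cell in row 4 is (4,1) = 32 − 37 = -5.
Column 1 must total 32; the given cells sum to 19, so (3,1) = 13.
Using column 4: 21 + 3 + (-3) + ? → (3,4) = 32 − 21 = 11.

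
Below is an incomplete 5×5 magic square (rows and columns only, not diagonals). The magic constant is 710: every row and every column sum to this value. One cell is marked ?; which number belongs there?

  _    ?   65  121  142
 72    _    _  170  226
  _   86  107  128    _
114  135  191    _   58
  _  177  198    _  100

The remaining cell in row 4 is (4,4) = 710 − 498 = 212.
From column 3, 710 − (65 + 107 + 191 + 198) gives (2,3) = 149.
The remaining cell in column 4 is (5,4) = 710 − 631 = 79.
Column 5 must total 710; the given cells sum to 526, so (3,5) = 184.
From row 2, 710 − (72 + 149 + 170 + 226) gives (2,2) = 93.
The remaining cell in row 3 is (3,1) = 710 − 505 = 205.
Row 5 needs 710; the known cells sum to 554, so (5,1) = 156.
Column 1 must total 710; the given cells sum to 547, so (1,1) = 163.
Column 2 must total 710; the given cells sum to 491, so (1,2) = 219.

219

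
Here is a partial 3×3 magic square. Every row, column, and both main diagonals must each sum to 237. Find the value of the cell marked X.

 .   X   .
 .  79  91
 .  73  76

85

From row 2, 237 − (79 + 91) gives (2,1) = 67.
Row 3 must total 237; the given cells sum to 149, so (3,1) = 88.
From column 1, 237 − (67 + 88) gives (1,1) = 82.
From column 2, 237 − (79 + 73) gives (1,2) = 85.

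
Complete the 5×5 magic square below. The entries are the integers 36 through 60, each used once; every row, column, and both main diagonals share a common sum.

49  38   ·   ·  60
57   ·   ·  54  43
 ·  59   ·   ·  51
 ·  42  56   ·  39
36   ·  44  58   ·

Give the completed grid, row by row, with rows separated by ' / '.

49 38 52 41 60 / 57 46 40 54 43 / 45 59 48 37 51 / 53 42 56 50 39 / 36 55 44 58 47

The entries are 36 through 60, which sum to 1200, so each line sums to 1200/5 = 240.
Column 5 must total 240; the given cells sum to 193, so (5,5) = 47.
Anti-diagonal: 60 + 54 + 42 + 36 + ? = 240, so (3,3) = 48.
Row 5: 36 + 44 + 58 + 47 + ? = 240, so (5,2) = 55.
The remaining cell in column 2 is (2,2) = 240 − 194 = 46.
Main diagonal needs 240; the known cells sum to 190, so (4,4) = 50.
From row 2, 240 − (57 + 46 + 54 + 43) gives (2,3) = 40.
Using row 4: 42 + 56 + 50 + 39 + ? → (4,1) = 240 − 187 = 53.
From column 1, 240 − (49 + 57 + 53 + 36) gives (3,1) = 45.
The remaining cell in column 3 is (1,3) = 240 − 188 = 52.
Row 1: 49 + 38 + 52 + 60 + ? = 240, so (1,4) = 41.
From row 3, 240 − (45 + 59 + 48 + 51) gives (3,4) = 37.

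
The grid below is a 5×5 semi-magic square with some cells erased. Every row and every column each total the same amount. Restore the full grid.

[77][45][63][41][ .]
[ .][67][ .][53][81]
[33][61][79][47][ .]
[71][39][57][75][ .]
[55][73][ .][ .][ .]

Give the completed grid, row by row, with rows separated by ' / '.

77 45 63 41 59 / 49 67 35 53 81 / 33 61 79 47 65 / 71 39 57 75 43 / 55 73 51 69 37

Column 2 is already complete: 45 + 67 + 61 + 39 + 73 = 285, so that is the magic constant.
Using row 1: 77 + 45 + 63 + 41 + ? → (1,5) = 285 − 226 = 59.
The remaining cell in row 3 is (3,5) = 285 − 220 = 65.
Row 4 needs 285; the known cells sum to 242, so (4,5) = 43.
Column 1 must total 285; the given cells sum to 236, so (2,1) = 49.
Column 4 must total 285; the given cells sum to 216, so (5,4) = 69.
The remaining cell in column 5 is (5,5) = 285 − 248 = 37.
From row 2, 285 − (49 + 67 + 53 + 81) gives (2,3) = 35.
The remaining cell in row 5 is (5,3) = 285 − 234 = 51.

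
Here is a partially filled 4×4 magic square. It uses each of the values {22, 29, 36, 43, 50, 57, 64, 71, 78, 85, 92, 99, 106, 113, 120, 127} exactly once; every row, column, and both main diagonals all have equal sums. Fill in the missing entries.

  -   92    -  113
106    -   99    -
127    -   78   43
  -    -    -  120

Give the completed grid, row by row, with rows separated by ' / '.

The 16 entries sum to 1192, so each line sums to 1192/4 = 298.
Row 3 must total 298; the given cells sum to 248, so (3,2) = 50.
Column 4 must total 298; the given cells sum to 276, so (2,4) = 22.
Anti-diagonal must total 298; the given cells sum to 262, so (4,1) = 36.
Row 2: 106 + 99 + 22 + ? = 298, so (2,2) = 71.
From column 1, 298 − (106 + 127 + 36) gives (1,1) = 29.
From column 2, 298 − (92 + 71 + 50) gives (4,2) = 85.
Row 1 must total 298; the given cells sum to 234, so (1,3) = 64.
Using row 4: 36 + 85 + 120 + ? → (4,3) = 298 − 241 = 57.

29 92 64 113 / 106 71 99 22 / 127 50 78 43 / 36 85 57 120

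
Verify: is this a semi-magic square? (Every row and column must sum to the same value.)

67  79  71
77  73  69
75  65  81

Row 1: 67 + 79 + 71 = 217.
Row 2: 77 + 73 + 69 = 219.
Row 3: 75 + 65 + 81 = 221.
Column 1: 67 + 77 + 75 = 219.
Column 2: 79 + 73 + 65 = 217.
Column 3: 71 + 69 + 81 = 221.

No — row 3 sums to 221 but column 1 sums to 219.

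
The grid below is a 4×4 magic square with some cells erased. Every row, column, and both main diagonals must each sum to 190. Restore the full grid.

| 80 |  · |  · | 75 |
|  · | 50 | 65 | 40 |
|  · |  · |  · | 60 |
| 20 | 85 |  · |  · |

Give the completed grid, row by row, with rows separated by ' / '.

Row 2 needs 190; the known cells sum to 155, so (2,1) = 35.
The remaining cell in column 1 is (3,1) = 190 − 135 = 55.
Column 4 needs 190; the known cells sum to 175, so (4,4) = 15.
Main diagonal needs 190; the known cells sum to 145, so (3,3) = 45.
Anti-diagonal needs 190; the known cells sum to 160, so (3,2) = 30.
Row 4: 20 + 85 + 15 + ? = 190, so (4,3) = 70.
The remaining cell in column 2 is (1,2) = 190 − 165 = 25.
The remaining cell in column 3 is (1,3) = 190 − 180 = 10.

80 25 10 75 / 35 50 65 40 / 55 30 45 60 / 20 85 70 15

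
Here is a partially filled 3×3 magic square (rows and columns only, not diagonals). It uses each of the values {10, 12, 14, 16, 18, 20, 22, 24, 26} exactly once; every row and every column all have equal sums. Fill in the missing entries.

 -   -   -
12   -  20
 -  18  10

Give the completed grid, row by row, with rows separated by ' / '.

16 14 24 / 12 22 20 / 26 18 10

The 9 entries sum to 162, so each line sums to 162/3 = 54.
The remaining cell in row 2 is (2,2) = 54 − 32 = 22.
Row 3 must total 54; the given cells sum to 28, so (3,1) = 26.
Column 1: 12 + 26 + ? = 54, so (1,1) = 16.
From column 2, 54 − (22 + 18) gives (1,2) = 14.
The remaining cell in column 3 is (1,3) = 54 − 30 = 24.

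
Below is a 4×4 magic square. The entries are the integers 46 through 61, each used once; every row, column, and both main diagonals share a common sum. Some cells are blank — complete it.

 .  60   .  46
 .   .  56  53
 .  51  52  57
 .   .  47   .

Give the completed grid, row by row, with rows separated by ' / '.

49 60 59 46 / 50 55 56 53 / 54 51 52 57 / 61 48 47 58

The entries are 46 through 61, which sum to 856, so each line sums to 856/4 = 214.
Row 3: 51 + 52 + 57 + ? = 214, so (3,1) = 54.
Column 3: 56 + 52 + 47 + ? = 214, so (1,3) = 59.
Using column 4: 46 + 53 + 57 + ? → (4,4) = 214 − 156 = 58.
Anti-diagonal needs 214; the known cells sum to 153, so (4,1) = 61.
Row 1 must total 214; the given cells sum to 165, so (1,1) = 49.
Row 4: 61 + 47 + 58 + ? = 214, so (4,2) = 48.
The remaining cell in column 1 is (2,1) = 214 − 164 = 50.
Using column 2: 60 + 51 + 48 + ? → (2,2) = 214 − 159 = 55.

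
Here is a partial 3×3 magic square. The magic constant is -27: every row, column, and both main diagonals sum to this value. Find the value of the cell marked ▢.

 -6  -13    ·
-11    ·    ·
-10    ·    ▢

-12

Using row 1: -6 + (-13) + ? → (1,3) = -27 − (-19) = -8.
Anti-diagonal needs -27; the known cells sum to -18, so (2,2) = -9.
Row 2: -11 + (-9) + ? = -27, so (2,3) = -7.
From column 2, -27 − (-13 + (-9)) gives (3,2) = -5.
Using column 3: -8 + (-7) + ? → (3,3) = -27 − (-15) = -12.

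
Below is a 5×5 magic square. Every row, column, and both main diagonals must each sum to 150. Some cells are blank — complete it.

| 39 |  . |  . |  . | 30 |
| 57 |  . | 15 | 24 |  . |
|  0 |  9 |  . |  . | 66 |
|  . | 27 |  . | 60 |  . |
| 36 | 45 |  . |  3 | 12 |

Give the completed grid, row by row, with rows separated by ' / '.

From row 5, 150 − (36 + 45 + 3 + 12) gives (5,3) = 54.
From column 1, 150 − (39 + 57 + 0 + 36) gives (4,1) = 18.
From anti-diagonal, 150 − (30 + 24 + 27 + 36) gives (3,3) = 33.
Using row 3: 0 + 9 + 33 + 66 + ? → (3,4) = 150 − 108 = 42.
Column 4 needs 150; the known cells sum to 129, so (1,4) = 21.
Using main diagonal: 39 + 33 + 60 + 12 + ? → (2,2) = 150 − 144 = 6.
From row 2, 150 − (57 + 6 + 15 + 24) gives (2,5) = 48.
Column 2 needs 150; the known cells sum to 87, so (1,2) = 63.
Column 5: 30 + 48 + 66 + 12 + ? = 150, so (4,5) = -6.
Row 1: 39 + 63 + 21 + 30 + ? = 150, so (1,3) = -3.
Row 4 needs 150; the known cells sum to 99, so (4,3) = 51.

39 63 -3 21 30 / 57 6 15 24 48 / 0 9 33 42 66 / 18 27 51 60 -6 / 36 45 54 3 12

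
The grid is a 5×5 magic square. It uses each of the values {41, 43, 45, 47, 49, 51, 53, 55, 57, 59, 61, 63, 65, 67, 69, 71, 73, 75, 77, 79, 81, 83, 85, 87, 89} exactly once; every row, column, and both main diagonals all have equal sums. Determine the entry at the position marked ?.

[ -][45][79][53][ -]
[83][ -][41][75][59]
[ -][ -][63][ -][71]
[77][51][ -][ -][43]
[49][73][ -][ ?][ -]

The 25 entries sum to 1625, so each line sums to 1625/5 = 325.
Row 2 must total 325; the given cells sum to 258, so (2,2) = 67.
Using column 2: 45 + 67 + 51 + 73 + ? → (3,2) = 325 − 236 = 89.
The remaining cell in anti-diagonal is (1,5) = 325 − 238 = 87.
Row 1 needs 325; the known cells sum to 264, so (1,1) = 61.
Using column 1: 61 + 83 + 77 + 49 + ? → (3,1) = 325 − 270 = 55.
Column 5 must total 325; the given cells sum to 260, so (5,5) = 65.
Using main diagonal: 61 + 67 + 63 + 65 + ? → (4,4) = 325 − 256 = 69.
Row 3 needs 325; the known cells sum to 278, so (3,4) = 47.
Row 4: 77 + 51 + 69 + 43 + ? = 325, so (4,3) = 85.
Column 3 must total 325; the given cells sum to 268, so (5,3) = 57.
Column 4 needs 325; the known cells sum to 244, so (5,4) = 81.

81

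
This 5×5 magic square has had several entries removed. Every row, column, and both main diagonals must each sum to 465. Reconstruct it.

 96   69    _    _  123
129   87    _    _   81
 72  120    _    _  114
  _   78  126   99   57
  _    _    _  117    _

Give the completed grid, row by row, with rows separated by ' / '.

96 69 102 75 123 / 129 87 60 108 81 / 72 120 93 66 114 / 105 78 126 99 57 / 63 111 84 117 90

Row 4 needs 465; the known cells sum to 360, so (4,1) = 105.
From column 1, 465 − (96 + 129 + 72 + 105) gives (5,1) = 63.
From column 2, 465 − (69 + 87 + 120 + 78) gives (5,2) = 111.
Using column 5: 123 + 81 + 114 + 57 + ? → (5,5) = 465 − 375 = 90.
Main diagonal needs 465; the known cells sum to 372, so (3,3) = 93.
Anti-diagonal needs 465; the known cells sum to 357, so (2,4) = 108.
From row 2, 465 − (129 + 87 + 108 + 81) gives (2,3) = 60.
From row 3, 465 − (72 + 120 + 93 + 114) gives (3,4) = 66.
The remaining cell in row 5 is (5,3) = 465 − 381 = 84.
From column 3, 465 − (60 + 93 + 126 + 84) gives (1,3) = 102.
Column 4 needs 465; the known cells sum to 390, so (1,4) = 75.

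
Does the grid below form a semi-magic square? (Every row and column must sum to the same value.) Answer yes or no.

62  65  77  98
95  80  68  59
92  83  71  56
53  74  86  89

Yes

Row 1: 62 + 65 + 77 + 98 = 302.
Row 2: 95 + 80 + 68 + 59 = 302.
Row 3: 92 + 83 + 71 + 56 = 302.
Row 4: 53 + 74 + 86 + 89 = 302.
Column 1: 62 + 95 + 92 + 53 = 302.
Column 2: 65 + 80 + 83 + 74 = 302.
Column 3: 77 + 68 + 71 + 86 = 302.
Column 4: 98 + 59 + 56 + 89 = 302.
All lines sum to 302.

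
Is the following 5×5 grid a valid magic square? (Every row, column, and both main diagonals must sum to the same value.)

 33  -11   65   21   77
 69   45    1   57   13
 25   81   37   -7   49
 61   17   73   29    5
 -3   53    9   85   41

Row 1: 33 + (-11) + 65 + 21 + 77 = 185.
Row 2: 69 + 45 + 1 + 57 + 13 = 185.
Row 3: 25 + 81 + 37 + (-7) + 49 = 185.
Row 4: 61 + 17 + 73 + 29 + 5 = 185.
Row 5: -3 + 53 + 9 + 85 + 41 = 185.
Column 1: 33 + 69 + 25 + 61 + (-3) = 185.
Column 2: -11 + 45 + 81 + 17 + 53 = 185.
Column 3: 65 + 1 + 37 + 73 + 9 = 185.
Column 4: 21 + 57 + (-7) + 29 + 85 = 185.
Column 5: 77 + 13 + 49 + 5 + 41 = 185.
Main diagonal: 33 + 45 + 37 + 29 + 41 = 185.
Anti-diagonal: 77 + 57 + 37 + 17 + (-3) = 185.
All lines sum to 185.

Yes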